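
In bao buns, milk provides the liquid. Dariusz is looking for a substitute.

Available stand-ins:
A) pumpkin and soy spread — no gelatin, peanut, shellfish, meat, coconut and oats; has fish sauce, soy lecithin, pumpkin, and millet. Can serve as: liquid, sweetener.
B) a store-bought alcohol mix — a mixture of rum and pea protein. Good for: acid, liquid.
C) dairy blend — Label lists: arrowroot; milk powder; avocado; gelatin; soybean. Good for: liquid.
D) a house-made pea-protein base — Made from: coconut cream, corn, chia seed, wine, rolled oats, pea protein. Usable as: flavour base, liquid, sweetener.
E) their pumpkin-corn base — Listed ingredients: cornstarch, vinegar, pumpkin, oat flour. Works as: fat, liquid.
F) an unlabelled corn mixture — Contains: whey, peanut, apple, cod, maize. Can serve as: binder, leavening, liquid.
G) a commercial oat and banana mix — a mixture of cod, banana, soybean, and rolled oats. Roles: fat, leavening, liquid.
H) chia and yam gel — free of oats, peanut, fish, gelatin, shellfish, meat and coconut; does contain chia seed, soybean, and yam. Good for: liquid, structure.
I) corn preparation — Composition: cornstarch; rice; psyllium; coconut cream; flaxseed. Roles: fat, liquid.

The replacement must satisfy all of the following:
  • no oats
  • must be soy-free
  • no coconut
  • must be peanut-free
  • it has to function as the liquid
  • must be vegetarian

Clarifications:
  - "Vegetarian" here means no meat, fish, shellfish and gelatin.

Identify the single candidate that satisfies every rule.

A: has fish sauce, so not vegetarian; has soy lecithin, so not soy-free — reject
B: no coconut, no oats — OK
C: has gelatin, so not vegetarian; has soybean, so not soy-free — out
D: has coconut cream, so not coconut-free; has rolled oats, so not oat-free — out
E: has oat flour, so not oat-free — out
F: has cod, so not vegetarian; has peanut, so not peanut-free — out
G: has cod, so not vegetarian; has soybean, so not soy-free (and 1 more) — reject
H: has soybean, so not soy-free — no
I: has coconut cream, so not coconut-free — no

B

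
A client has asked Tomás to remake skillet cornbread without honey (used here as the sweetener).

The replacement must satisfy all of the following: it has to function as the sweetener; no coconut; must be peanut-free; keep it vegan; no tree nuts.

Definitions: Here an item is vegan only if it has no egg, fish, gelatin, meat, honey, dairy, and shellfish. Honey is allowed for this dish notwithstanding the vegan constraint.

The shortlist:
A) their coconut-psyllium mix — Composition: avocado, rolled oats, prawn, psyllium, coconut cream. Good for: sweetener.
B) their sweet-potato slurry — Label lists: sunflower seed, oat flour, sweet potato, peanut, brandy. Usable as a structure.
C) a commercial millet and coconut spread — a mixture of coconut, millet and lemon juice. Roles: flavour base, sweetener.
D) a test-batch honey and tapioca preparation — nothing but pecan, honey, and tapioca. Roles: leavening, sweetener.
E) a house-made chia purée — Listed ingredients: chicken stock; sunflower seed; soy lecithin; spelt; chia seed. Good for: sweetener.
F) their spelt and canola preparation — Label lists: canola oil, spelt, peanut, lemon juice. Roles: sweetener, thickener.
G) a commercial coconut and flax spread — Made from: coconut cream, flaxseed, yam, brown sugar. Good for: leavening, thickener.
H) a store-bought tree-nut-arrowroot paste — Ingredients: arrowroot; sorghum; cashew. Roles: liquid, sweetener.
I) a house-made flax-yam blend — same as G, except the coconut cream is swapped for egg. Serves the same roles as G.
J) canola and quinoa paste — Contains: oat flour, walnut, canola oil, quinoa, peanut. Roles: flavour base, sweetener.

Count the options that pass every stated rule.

A: has prawn, so not vegan; has coconut cream, so not coconut-free — out
B: not usable as a sweetener; has peanut, so not peanut-free — out
C: has coconut, so not coconut-free — out
D: has pecan, so not tree-nut-free — no
E: has chicken stock, so not vegan — reject
F: has peanut, so not peanut-free — reject
G: not usable as a sweetener; has coconut cream, so not coconut-free — no
H: has cashew, so not tree-nut-free — no
I: not usable as a sweetener; has egg, so not vegan — out
J: has peanut, so not peanut-free; has walnut, so not tree-nut-free — out

0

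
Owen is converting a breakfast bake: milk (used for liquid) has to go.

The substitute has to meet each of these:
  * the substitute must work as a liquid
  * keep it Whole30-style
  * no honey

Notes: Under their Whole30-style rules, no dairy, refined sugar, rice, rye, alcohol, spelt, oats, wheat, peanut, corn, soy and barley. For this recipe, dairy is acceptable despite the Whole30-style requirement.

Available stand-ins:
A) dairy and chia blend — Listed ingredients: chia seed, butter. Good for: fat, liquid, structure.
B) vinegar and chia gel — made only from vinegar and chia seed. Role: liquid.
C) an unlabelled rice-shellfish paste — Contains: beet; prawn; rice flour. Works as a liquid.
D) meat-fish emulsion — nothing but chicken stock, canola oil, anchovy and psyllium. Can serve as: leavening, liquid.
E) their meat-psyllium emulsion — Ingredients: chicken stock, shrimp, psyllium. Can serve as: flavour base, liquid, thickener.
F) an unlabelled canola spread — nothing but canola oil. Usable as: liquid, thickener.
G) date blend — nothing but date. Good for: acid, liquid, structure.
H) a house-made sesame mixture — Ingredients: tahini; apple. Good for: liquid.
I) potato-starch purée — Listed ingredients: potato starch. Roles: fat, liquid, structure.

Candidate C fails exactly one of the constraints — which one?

Whole30-style

usable as a liquid: satisfied
Whole30-style: has rice flour — fails
honey-free: satisfied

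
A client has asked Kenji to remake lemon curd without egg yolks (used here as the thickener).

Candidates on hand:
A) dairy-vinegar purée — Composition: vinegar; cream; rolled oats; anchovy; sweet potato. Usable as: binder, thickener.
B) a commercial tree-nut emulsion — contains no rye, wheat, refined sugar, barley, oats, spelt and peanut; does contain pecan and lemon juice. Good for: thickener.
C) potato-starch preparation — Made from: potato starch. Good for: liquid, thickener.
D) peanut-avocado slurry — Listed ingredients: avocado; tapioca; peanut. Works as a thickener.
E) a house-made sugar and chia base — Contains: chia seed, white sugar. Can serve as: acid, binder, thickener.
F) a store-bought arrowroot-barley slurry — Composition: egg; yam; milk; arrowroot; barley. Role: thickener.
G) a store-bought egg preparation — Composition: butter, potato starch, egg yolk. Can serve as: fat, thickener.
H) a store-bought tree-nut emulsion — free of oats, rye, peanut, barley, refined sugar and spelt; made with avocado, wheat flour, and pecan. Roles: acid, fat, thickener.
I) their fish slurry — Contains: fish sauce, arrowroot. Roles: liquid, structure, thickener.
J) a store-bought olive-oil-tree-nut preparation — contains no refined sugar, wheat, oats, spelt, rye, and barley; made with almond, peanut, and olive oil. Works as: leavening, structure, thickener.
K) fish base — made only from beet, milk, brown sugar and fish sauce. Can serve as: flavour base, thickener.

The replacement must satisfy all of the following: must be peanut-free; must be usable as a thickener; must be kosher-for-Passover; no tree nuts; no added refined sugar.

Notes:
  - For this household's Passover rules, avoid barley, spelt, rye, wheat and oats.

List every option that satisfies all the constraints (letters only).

C, G, I

A: has rolled oats, so not kosher-for-Passover — out
B: has pecan, so not tree-nut-free — no
C: nothing on the exclusion list — valid
D: has peanut, so not peanut-free — reject
E: has white sugar, so not no-added-sugar — out
F: has barley, so not kosher-for-Passover — out
G: no peanut, kosher-for-Passover — keep
H: has wheat flour, so not kosher-for-Passover; has pecan, so not tree-nut-free — reject
I: only fish sauce and arrowroot; none excluded — OK
J: has almond, so not tree-nut-free; has peanut, so not peanut-free — no
K: has brown sugar, so not no-added-sugar — out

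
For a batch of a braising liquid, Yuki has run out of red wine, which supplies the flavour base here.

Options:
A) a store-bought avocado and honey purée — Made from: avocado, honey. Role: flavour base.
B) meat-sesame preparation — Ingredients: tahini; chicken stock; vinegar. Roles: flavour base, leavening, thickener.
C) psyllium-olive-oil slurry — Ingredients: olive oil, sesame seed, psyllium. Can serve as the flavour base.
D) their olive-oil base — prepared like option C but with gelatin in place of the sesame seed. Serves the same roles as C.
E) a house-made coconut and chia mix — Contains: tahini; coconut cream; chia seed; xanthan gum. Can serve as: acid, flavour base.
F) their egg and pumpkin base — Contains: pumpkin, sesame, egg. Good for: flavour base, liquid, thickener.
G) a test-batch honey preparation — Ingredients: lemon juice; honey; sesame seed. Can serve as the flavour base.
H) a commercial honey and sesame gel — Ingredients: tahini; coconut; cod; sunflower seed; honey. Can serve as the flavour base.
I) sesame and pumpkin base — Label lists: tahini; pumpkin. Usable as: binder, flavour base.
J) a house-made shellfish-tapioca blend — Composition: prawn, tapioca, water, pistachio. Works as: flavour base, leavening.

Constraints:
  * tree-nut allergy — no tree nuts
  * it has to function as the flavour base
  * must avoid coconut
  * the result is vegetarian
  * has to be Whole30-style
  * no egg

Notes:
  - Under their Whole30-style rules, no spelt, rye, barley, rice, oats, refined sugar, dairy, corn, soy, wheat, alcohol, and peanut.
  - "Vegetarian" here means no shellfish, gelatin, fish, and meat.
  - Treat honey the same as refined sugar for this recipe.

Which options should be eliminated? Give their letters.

A: has honey, so not Whole30-style — out
B: has chicken stock, so not vegetarian — out
C: only sesame seed, psyllium and olive oil; none excluded — valid
D: has gelatin, so not vegetarian — reject
E: has coconut cream, so not coconut-free — reject
F: has egg, so not egg-free — no
G: has honey, so not Whole30-style — no
H: has honey, so not Whole30-style; has cod, so not vegetarian (and 1 more) — out
I: only tahini and pumpkin; none excluded — OK
J: has prawn, so not vegetarian; has pistachio, so not tree-nut-free — reject

A, B, D, E, F, G, H, J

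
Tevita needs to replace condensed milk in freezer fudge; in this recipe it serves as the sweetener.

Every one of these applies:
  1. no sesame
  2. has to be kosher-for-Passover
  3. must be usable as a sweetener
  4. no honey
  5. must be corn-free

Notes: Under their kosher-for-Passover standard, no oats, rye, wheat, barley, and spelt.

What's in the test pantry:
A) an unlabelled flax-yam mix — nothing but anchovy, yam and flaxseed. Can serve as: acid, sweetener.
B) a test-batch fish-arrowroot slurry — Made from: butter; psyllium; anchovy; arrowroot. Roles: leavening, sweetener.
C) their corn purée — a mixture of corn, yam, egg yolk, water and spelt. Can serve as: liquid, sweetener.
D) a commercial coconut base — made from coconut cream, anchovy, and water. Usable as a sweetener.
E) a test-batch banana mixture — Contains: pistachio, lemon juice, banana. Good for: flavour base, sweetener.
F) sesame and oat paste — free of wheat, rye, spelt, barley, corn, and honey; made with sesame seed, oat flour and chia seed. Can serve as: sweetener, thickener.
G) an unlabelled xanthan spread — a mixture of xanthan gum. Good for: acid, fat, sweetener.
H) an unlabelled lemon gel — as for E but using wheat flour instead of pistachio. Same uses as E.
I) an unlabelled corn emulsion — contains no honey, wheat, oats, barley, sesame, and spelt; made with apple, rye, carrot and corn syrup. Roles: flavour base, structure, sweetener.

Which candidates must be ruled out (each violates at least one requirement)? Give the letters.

A: all constraints satisfied — valid
B: no honey, no sesame — valid
C: has spelt, so not kosher-for-Passover; has corn, so not corn-free — out
D: nothing on the exclusion list — OK
E: all constraints satisfied — OK
F: has oat flour, so not kosher-for-Passover; has sesame seed, so not sesame-free — out
G: nothing on the exclusion list — valid
H: has wheat flour, so not kosher-for-Passover — out
I: has rye, so not kosher-for-Passover; has corn syrup, so not corn-free — out

C, F, H, I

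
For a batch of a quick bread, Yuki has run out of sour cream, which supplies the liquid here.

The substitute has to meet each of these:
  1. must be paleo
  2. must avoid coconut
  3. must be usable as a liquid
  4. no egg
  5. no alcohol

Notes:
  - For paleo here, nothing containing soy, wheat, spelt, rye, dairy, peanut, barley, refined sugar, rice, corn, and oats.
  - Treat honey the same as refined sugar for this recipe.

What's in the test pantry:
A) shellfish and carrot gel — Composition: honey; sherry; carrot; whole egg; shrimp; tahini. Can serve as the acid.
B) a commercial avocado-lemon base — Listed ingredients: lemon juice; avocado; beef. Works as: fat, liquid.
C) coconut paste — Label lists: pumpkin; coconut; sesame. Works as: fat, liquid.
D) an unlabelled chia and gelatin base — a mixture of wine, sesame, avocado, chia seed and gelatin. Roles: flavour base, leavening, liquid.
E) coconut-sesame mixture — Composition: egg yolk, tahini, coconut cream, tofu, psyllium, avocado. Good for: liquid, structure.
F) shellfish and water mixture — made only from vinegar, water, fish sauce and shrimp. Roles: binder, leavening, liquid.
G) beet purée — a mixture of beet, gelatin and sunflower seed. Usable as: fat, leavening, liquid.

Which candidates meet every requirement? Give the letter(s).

B, F, G

A: not usable as a liquid; has honey, so not paleo (and 2 more) — no
B: only beef, lemon juice, and avocado; none excluded — keep
C: has coconut, so not coconut-free — no
D: has wine, so not alcohol-free — out
E: has tofu, so not paleo; has coconut cream, so not coconut-free (and 1 more) — no
F: fish sauce and shrimp etc. — none of it excluded — OK
G: no alcohol, no coconut — keep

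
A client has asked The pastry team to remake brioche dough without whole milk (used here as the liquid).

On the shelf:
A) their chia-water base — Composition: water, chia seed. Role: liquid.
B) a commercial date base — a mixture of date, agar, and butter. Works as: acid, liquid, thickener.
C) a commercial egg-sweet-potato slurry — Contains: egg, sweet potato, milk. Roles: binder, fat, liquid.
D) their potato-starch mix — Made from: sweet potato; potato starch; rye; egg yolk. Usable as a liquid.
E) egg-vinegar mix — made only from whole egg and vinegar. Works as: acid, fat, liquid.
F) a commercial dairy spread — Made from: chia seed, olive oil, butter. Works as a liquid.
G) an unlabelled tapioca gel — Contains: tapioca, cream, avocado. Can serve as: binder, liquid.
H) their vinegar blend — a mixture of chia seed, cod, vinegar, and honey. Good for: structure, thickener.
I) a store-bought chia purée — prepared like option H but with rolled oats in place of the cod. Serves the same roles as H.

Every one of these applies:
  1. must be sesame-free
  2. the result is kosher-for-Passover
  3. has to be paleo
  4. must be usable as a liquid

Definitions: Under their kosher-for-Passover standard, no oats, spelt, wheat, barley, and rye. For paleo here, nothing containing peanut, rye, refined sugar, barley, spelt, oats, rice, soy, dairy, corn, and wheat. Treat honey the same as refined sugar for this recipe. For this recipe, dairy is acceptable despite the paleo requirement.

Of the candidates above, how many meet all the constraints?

6

A: only water and chia seed; none excluded — keep
B: dairy is permitted under the paleo carve-out; nothing else excluded — valid
C: dairy is permitted under the paleo carve-out; nothing else excluded — keep
D: has rye, so not kosher-for-Passover; has rye, so not paleo — out
E: only whole egg and vinegar; none excluded — keep
F: dairy is permitted under the paleo carve-out; nothing else excluded — keep
G: dairy is permitted under the paleo carve-out; nothing else excluded — keep
H: not usable as a liquid; has honey, so not paleo — reject
I: not usable as a liquid; has rolled oats, so not kosher-for-Passover (and 1 more) — reject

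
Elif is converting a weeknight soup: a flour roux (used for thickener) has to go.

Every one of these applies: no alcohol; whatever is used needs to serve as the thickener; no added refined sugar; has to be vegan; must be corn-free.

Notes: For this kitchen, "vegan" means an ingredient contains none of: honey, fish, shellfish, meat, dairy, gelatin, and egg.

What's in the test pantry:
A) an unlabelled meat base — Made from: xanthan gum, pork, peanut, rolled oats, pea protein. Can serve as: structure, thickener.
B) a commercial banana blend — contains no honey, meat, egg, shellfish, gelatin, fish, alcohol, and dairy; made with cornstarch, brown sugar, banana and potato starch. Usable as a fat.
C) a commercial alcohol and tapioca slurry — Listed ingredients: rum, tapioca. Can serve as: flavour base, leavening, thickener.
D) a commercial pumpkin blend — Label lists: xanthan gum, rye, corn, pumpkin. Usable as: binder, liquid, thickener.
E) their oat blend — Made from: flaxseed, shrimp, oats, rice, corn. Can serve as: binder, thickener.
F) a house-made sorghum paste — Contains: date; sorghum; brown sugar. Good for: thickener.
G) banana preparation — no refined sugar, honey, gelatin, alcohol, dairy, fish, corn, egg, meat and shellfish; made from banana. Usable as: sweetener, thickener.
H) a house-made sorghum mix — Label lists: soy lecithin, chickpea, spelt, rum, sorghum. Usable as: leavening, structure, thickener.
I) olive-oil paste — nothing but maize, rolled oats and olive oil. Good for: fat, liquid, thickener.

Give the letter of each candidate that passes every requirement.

G

A: has pork, so not vegan — no
B: not usable as a thickener; has brown sugar, so not no-added-sugar (and 1 more) — reject
C: has rum, so not alcohol-free — no
D: has corn, so not corn-free — out
E: has shrimp, so not vegan; has corn, so not corn-free — reject
F: has brown sugar, so not no-added-sugar — out
G: nothing on the exclusion list — valid
H: has rum, so not alcohol-free — out
I: has maize, so not corn-free — out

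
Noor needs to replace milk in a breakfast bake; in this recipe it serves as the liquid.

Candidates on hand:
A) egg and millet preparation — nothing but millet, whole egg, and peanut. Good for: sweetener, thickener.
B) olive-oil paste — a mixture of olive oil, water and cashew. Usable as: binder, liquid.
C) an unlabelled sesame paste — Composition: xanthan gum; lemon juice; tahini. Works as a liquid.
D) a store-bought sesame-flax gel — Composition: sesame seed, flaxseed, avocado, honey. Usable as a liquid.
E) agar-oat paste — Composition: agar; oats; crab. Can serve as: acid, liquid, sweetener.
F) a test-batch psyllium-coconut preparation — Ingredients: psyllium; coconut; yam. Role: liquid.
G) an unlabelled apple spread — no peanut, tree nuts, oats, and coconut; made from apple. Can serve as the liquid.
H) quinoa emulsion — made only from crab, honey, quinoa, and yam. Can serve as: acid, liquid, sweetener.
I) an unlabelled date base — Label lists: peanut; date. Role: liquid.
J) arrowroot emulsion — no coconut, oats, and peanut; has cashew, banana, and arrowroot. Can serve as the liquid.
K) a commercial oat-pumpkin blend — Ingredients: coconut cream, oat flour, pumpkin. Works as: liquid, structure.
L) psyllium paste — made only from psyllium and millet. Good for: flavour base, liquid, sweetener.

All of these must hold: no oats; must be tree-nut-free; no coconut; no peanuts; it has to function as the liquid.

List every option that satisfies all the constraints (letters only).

C, D, G, H, L

A: not usable as a liquid; has peanut, so not peanut-free — reject
B: has cashew, so not tree-nut-free — no
C: every rule checks out — OK
D: every rule checks out — OK
E: has oats, so not oat-free — no
F: has coconut, so not coconut-free — out
G: works as a liquid, no peanut, no oats — valid
H: honey and crab etc. — none of it excluded — keep
I: has peanut, so not peanut-free — reject
J: has cashew, so not tree-nut-free — no
K: has oat flour, so not oat-free; has coconut cream, so not coconut-free — out
L: no oats, no peanut — OK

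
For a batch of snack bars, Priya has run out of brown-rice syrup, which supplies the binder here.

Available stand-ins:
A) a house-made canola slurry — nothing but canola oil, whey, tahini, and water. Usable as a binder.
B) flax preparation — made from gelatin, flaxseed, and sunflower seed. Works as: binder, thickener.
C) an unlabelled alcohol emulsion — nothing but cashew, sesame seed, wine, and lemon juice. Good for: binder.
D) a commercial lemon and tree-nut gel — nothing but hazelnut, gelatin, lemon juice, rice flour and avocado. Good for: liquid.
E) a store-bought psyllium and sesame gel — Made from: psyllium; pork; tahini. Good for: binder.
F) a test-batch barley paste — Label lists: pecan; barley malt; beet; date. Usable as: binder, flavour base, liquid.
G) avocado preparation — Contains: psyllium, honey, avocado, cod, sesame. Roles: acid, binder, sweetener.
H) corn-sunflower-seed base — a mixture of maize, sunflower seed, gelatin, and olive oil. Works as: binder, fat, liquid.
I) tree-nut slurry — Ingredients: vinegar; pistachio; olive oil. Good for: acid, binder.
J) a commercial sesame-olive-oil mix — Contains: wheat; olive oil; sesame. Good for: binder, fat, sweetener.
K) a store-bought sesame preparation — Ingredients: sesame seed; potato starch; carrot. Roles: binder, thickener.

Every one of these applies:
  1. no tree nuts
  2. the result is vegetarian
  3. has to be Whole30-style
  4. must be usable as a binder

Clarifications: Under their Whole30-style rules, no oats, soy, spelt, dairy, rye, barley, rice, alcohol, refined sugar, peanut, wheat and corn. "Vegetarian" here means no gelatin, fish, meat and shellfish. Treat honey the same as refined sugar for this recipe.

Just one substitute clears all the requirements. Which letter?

K

A: has whey, so not Whole30-style — reject
B: has gelatin, so not vegetarian — reject
C: has wine, so not Whole30-style; has cashew, so not tree-nut-free — reject
D: not usable as a binder; has rice flour, so not Whole30-style (and 2 more) — reject
E: has pork, so not vegetarian — reject
F: has barley malt, so not Whole30-style; has pecan, so not tree-nut-free — out
G: has honey, so not Whole30-style; has cod, so not vegetarian — reject
H: has maize, so not Whole30-style; has gelatin, so not vegetarian — out
I: has pistachio, so not tree-nut-free — reject
J: has wheat, so not Whole30-style — reject
K: all constraints satisfied — OK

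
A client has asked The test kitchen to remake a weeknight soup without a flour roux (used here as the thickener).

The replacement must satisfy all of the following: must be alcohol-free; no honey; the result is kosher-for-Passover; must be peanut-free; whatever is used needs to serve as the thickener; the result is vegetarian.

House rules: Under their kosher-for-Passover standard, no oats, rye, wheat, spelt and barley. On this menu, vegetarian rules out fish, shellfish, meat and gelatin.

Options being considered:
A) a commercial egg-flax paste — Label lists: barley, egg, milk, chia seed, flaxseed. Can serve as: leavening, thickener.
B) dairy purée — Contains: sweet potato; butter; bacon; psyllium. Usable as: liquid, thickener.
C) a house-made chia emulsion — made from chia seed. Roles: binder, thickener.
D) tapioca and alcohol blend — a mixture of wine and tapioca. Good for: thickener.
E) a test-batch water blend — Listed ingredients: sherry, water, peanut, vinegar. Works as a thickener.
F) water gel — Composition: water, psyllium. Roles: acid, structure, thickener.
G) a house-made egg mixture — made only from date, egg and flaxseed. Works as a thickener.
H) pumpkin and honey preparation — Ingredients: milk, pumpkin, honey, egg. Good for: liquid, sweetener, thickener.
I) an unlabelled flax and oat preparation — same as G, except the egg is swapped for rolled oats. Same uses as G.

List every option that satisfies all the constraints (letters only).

A: has barley, so not kosher-for-Passover — reject
B: has bacon, so not vegetarian — no
C: works as a thickener, vegetarian, kosher-for-Passover — keep
D: has wine, so not alcohol-free — out
E: has sherry, so not alcohol-free; has peanut, so not peanut-free — no
F: no peanut, kosher-for-Passover — OK
G: works as a thickener, no honey, vegetarian — keep
H: has honey, so not honey-free — reject
I: has rolled oats, so not kosher-for-Passover — reject

C, F, G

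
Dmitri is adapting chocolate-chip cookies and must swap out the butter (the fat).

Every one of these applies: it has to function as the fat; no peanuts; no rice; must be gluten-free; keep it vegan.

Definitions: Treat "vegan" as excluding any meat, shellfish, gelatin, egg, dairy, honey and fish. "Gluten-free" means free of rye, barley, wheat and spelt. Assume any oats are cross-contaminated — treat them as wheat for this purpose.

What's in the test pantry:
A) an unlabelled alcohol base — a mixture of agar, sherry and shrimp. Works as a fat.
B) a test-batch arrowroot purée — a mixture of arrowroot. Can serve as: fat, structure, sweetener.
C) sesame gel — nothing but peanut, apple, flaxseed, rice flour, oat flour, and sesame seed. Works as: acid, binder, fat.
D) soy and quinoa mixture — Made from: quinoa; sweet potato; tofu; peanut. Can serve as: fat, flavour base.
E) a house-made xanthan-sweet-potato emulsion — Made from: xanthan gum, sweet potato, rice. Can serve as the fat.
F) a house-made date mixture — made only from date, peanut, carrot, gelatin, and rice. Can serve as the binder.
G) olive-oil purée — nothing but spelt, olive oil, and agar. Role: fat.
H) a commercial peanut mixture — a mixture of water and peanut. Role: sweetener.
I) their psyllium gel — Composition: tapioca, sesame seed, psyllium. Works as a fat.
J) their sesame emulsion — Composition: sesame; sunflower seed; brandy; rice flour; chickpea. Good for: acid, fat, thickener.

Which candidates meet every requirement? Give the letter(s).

B, I

A: has shrimp, so not vegan — reject
B: only arrowroot; none excluded — valid
C: has oat flour, so not gluten-free; has peanut, so not peanut-free (and 1 more) — out
D: has peanut, so not peanut-free — reject
E: has rice, so not rice-free — no
F: not usable as a fat; has gelatin, so not vegan (and 2 more) — reject
G: has spelt, so not gluten-free — reject
H: not usable as a fat; has peanut, so not peanut-free — no
I: works as a fat, no peanut, no rice — valid
J: has rice flour, so not rice-free — reject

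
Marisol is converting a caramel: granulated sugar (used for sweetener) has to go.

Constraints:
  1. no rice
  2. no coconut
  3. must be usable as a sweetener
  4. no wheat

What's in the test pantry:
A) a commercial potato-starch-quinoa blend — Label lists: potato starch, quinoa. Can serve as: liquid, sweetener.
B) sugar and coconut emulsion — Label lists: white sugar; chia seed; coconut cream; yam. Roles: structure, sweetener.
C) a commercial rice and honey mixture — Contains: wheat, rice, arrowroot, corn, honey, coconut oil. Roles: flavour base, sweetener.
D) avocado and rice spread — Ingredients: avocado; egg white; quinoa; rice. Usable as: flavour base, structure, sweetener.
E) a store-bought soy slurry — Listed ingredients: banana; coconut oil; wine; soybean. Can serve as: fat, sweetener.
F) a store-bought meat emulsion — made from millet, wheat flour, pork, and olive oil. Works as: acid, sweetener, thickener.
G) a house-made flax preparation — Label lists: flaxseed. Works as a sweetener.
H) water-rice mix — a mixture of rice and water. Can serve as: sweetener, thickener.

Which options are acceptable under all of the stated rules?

A: all constraints satisfied — valid
B: has coconut cream, so not coconut-free — reject
C: has coconut oil, so not coconut-free; has wheat, so not wheat-free (and 1 more) — out
D: has rice, so not rice-free — out
E: has coconut oil, so not coconut-free — out
F: has wheat flour, so not wheat-free — out
G: every rule checks out — valid
H: has rice, so not rice-free — reject

A, G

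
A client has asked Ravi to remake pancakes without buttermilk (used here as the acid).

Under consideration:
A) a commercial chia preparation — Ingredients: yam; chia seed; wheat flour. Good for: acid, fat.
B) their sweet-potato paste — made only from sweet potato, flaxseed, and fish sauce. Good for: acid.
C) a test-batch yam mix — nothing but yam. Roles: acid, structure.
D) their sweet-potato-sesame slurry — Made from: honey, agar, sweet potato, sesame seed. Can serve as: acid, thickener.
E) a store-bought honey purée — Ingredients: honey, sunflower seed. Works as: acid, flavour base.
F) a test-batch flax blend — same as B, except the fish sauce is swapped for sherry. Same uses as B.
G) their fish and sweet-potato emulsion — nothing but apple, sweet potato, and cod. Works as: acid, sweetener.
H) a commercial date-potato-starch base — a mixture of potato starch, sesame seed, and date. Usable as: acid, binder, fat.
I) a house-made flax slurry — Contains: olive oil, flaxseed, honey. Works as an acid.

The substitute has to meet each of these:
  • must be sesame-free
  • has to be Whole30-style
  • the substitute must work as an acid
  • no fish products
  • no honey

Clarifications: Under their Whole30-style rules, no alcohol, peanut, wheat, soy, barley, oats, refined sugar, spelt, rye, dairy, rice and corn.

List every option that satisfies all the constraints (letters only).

C

A: has wheat flour, so not Whole30-style — no
B: has fish sauce, so not fish-free — out
C: only yam; none excluded — keep
D: has sesame seed, so not sesame-free; has honey, so not honey-free — no
E: has honey, so not honey-free — reject
F: has sherry, so not Whole30-style — out
G: has cod, so not fish-free — reject
H: has sesame seed, so not sesame-free — no
I: has honey, so not honey-free — out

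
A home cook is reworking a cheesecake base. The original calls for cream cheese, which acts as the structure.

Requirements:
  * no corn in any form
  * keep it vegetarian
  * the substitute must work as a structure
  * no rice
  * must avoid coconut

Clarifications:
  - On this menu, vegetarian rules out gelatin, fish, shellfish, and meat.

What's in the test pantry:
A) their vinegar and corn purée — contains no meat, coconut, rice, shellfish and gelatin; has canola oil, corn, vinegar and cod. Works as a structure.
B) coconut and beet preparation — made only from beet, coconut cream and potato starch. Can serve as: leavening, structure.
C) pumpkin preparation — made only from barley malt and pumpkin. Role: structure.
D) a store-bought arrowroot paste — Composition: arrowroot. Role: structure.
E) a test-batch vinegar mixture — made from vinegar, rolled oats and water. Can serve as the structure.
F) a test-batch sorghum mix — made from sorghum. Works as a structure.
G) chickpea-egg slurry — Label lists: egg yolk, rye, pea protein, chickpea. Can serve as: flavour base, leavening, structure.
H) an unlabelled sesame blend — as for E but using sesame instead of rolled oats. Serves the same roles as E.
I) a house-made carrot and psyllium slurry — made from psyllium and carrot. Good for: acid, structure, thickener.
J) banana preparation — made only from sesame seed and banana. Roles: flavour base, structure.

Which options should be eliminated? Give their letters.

A: has cod, so not vegetarian; has corn, so not corn-free — out
B: has coconut cream, so not coconut-free — no
C: only barley malt and pumpkin; none excluded — valid
D: nothing on the exclusion list — valid
E: works as a structure, no coconut, no rice — keep
F: only sorghum; none excluded — keep
G: all constraints satisfied — valid
H: nothing on the exclusion list — valid
I: every rule checks out — OK
J: every rule checks out — valid

A, B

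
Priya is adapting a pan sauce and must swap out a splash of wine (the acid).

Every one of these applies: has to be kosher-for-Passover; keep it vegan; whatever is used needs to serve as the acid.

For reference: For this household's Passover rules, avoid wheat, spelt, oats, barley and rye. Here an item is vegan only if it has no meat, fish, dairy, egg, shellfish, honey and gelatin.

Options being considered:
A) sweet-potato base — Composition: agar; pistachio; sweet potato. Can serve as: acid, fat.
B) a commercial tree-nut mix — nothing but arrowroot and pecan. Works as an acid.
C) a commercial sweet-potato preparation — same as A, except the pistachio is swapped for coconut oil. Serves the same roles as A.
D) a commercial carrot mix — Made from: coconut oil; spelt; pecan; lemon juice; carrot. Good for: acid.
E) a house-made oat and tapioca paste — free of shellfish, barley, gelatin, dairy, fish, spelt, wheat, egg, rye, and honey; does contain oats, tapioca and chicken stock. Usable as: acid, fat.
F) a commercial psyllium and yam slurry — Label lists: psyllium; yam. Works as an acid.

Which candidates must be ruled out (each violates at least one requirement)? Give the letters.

A: only pistachio, agar, and sweet potato; none excluded — valid
B: works as an acid, vegan, kosher-for-Passover — keep
C: kosher-for-Passover, vegan — keep
D: has spelt, so not kosher-for-Passover — out
E: has oats, so not kosher-for-Passover; has chicken stock, so not vegan — reject
F: kosher-for-Passover, vegan — valid

D, E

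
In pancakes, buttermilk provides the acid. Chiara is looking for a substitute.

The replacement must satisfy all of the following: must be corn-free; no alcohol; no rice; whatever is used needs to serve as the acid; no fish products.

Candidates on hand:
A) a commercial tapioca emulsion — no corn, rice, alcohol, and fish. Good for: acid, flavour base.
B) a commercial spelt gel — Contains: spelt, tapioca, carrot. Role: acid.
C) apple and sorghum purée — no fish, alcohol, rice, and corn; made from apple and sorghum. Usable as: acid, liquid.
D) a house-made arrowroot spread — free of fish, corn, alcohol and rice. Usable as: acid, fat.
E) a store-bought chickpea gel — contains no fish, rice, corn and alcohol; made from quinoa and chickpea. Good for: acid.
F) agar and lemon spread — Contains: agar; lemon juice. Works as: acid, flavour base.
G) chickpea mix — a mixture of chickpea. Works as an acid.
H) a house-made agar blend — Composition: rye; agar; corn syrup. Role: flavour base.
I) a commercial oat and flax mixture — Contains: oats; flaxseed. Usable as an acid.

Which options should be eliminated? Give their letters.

H

A: no corn, no rice — keep
B: no alcohol, no rice — keep
C: works as an acid, no corn, no alcohol — valid
D: no alcohol, no corn — OK
E: all constraints satisfied — keep
F: every rule checks out — OK
G: nothing on the exclusion list — keep
H: not usable as an acid; has corn syrup, so not corn-free — out
I: all constraints satisfied — keep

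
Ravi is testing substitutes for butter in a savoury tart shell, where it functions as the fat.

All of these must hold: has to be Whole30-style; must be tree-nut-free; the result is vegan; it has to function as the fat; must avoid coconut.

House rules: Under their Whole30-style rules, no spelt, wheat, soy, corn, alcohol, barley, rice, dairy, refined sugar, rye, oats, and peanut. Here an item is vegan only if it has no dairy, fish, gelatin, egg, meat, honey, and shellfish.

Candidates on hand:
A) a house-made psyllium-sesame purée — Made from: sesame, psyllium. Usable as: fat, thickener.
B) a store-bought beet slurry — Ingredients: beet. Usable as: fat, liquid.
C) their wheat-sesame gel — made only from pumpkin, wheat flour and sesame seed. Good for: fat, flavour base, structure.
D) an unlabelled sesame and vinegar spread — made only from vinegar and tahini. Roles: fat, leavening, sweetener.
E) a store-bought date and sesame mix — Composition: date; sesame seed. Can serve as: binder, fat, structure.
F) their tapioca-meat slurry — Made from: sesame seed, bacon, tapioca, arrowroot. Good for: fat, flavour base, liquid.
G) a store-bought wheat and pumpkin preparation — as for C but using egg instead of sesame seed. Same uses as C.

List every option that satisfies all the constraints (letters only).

A: Whole30-style, no coconut — keep
B: only beet; none excluded — OK
C: has wheat flour, so not Whole30-style — reject
D: vegan, Whole30-style — OK
E: works as a fat, vegan, Whole30-style — keep
F: has bacon, so not vegan — reject
G: has wheat flour, so not Whole30-style; has egg, so not vegan — out

A, B, D, E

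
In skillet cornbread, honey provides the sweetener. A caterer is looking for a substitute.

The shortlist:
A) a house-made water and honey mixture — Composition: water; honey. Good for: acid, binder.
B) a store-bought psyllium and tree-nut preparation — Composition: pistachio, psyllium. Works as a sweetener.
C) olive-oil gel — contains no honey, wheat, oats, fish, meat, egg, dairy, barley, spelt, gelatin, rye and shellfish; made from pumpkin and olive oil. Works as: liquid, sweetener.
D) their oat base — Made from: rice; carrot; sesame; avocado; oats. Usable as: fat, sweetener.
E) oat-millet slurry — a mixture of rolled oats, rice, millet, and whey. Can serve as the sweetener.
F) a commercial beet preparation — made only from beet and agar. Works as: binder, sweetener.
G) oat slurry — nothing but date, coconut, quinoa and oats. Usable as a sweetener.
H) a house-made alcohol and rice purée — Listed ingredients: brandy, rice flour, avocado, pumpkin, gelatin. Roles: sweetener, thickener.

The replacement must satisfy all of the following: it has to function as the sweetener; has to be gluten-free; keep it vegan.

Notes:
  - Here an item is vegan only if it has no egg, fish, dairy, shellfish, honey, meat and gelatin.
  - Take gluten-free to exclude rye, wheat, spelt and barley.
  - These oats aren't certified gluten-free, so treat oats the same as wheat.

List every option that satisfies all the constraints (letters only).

A: not usable as a sweetener; has honey, so not vegan — reject
B: nothing on the exclusion list — keep
C: works as a sweetener, gluten-free, vegan — valid
D: has oats, so not gluten-free — reject
E: has whey, so not vegan; has rolled oats, so not gluten-free — no
F: gluten-free, vegan — keep
G: has oats, so not gluten-free — no
H: has gelatin, so not vegan — reject

B, C, F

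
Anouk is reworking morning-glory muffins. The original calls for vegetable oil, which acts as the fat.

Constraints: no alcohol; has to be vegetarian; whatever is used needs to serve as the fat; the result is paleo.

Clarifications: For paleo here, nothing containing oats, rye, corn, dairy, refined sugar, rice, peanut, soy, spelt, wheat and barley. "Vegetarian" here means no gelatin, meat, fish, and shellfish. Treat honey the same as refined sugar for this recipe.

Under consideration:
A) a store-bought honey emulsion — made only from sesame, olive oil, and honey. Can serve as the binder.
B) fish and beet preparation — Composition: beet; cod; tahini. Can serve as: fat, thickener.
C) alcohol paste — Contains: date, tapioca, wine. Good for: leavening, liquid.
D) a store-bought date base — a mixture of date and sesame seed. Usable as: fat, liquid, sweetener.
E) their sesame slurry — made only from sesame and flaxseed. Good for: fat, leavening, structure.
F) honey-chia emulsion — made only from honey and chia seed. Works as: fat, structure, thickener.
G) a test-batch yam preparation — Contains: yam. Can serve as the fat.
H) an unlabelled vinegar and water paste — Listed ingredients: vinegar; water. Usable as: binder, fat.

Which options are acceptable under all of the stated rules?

A: not usable as a fat; has honey, so not paleo — out
B: has cod, so not vegetarian — reject
C: not usable as a fat; has wine, so not alcohol-free — no
D: all constraints satisfied — OK
E: only sesame and flaxseed; none excluded — keep
F: has honey, so not paleo — out
G: nothing on the exclusion list — keep
H: only water and vinegar; none excluded — valid

D, E, G, H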